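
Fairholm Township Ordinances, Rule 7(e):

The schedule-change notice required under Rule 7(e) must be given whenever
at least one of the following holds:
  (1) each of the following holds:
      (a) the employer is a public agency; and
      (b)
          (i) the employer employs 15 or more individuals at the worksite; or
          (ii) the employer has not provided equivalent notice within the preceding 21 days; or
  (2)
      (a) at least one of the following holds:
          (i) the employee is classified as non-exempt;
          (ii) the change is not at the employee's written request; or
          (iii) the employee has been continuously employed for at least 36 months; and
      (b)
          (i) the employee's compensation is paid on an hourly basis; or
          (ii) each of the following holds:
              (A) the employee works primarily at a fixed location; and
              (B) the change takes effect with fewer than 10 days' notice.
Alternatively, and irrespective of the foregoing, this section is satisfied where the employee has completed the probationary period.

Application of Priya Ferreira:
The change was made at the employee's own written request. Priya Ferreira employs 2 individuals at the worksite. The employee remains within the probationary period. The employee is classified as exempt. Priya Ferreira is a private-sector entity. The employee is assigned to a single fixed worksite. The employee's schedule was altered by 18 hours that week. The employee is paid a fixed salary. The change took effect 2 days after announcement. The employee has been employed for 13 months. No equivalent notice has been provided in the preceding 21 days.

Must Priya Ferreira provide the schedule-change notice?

(a) public agency — not met.
(i) ≥ 15 at site — fails.
(ii) no recent notice — holds.
(b) = F OR T = true.
(1) = F AND T = false.
(i) non-exempt — not satisfied.
(ii) not employee-requested — fails.
(iii) tenure ≥ 36 mo. — not met.
So (a) is not satisfied (F OR F OR F).
(i) hourly-paid — not met.
(A) fixed location — holds.
(B) < 10 days' notice — satisfied.
(ii) = T AND T = true.
So (b) is satisfied (F OR T).
So (2) is not satisfied (F AND T).
Overall = F OR F = false.
Exception (past probation) — not satisfied.
Result: main false OR exception false → false.

No — not required.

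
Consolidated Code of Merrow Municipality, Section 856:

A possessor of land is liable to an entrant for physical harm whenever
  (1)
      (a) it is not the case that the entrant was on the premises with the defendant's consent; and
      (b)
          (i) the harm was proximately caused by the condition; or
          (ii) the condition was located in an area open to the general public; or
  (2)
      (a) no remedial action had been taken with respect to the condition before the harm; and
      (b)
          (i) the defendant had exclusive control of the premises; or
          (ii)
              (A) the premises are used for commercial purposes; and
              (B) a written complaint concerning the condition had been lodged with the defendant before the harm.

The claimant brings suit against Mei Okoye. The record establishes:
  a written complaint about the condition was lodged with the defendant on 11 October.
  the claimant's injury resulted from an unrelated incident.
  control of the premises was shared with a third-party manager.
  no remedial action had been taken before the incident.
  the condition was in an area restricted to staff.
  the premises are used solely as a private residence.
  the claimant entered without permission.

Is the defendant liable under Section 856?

No — not liable.

(a) not (consent to enter) — met.
(i) proximate cause — not met.
(ii) public area — not met.
(b) = F OR F = false.
(1): T AND F → false.
(a) no remedial action — holds.
(i) exclusive control — fails.
(A) commercial use — fails.
(B) complaint lodged — holds.
(ii) = F AND T = false.
(b) = F OR F = false.
(2) = T AND F = false.
Overall: F OR F → false.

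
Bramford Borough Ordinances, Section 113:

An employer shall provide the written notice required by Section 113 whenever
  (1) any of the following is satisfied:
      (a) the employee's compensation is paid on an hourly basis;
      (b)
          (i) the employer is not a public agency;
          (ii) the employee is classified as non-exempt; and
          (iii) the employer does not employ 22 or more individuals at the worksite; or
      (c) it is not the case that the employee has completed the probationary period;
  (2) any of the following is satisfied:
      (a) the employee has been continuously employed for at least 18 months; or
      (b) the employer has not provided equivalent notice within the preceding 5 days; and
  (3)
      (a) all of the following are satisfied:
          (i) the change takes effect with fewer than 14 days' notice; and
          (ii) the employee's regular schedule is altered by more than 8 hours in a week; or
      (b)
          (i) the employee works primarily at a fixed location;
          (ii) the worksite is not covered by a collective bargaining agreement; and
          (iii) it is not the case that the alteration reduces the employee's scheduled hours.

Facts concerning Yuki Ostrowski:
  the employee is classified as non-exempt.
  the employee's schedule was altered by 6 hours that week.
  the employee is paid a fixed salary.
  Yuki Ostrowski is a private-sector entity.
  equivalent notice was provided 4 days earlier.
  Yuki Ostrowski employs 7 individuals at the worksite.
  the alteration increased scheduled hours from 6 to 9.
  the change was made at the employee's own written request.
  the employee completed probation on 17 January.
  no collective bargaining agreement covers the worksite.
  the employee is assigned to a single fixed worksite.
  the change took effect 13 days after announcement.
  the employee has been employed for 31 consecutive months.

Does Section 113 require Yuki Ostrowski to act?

Yes — required.

(a) hourly-paid — not met.
(i) not (public agency) — holds.
(ii) non-exempt — holds.
(iii) not (≥ 22 at site) — met.
(b) = T AND T AND T = true.
(c) not (past probation) — not met.
So (1) is satisfied (F OR T OR F).
(a) tenure ≥ 18 mo. — holds.
(b) no recent notice — not satisfied.
(2) = T OR F = true.
(i) < 14 days' notice — holds.
(ii) schedule shift > 8h — not met.
(a): T AND F → false.
(i) fixed location — holds.
(ii) no CBA — met.
(iii) not (hours reduced) — met.
(b): T AND T AND T → true.
(3): F OR T → true.
Overall: T AND T AND T → true.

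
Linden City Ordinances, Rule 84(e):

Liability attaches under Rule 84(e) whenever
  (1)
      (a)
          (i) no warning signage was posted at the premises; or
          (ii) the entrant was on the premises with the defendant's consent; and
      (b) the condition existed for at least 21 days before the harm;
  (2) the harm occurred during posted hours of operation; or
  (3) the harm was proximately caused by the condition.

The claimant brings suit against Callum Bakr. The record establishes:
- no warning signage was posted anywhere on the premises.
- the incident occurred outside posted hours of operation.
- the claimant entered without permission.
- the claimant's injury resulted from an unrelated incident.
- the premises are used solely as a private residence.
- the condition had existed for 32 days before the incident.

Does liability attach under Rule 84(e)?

(i) no signage posted — satisfied.
(ii) consent to enter — not met.
(a) = T OR F = true.
(b) condition ≥21 days old — holds.
(1): T AND T → true.
(2) during posted hours — not met.
(3) proximate cause — not satisfied.
Overall: T OR F OR F → true.

Yes — liable.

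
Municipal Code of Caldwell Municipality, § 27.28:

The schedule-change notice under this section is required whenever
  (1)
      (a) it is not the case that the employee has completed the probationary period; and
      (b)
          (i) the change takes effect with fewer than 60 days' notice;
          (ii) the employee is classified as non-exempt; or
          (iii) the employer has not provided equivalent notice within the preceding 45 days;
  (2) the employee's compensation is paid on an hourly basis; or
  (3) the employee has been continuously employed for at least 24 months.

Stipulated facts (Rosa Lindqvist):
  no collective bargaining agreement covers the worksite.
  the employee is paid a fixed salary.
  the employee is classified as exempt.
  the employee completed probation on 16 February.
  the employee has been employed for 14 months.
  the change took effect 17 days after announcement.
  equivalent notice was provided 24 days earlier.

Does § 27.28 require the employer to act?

(a) not (past probation) — not satisfied.
(i) < 60 days' notice — met.
(ii) non-exempt — not met.
(iii) no recent notice — not met.
So (b) is satisfied (T OR F OR F).
(1): F AND T → false.
(2) hourly-paid — fails.
(3) tenure ≥ 24 mo. — fails.
Overall: F OR F OR F → false.

No — not required.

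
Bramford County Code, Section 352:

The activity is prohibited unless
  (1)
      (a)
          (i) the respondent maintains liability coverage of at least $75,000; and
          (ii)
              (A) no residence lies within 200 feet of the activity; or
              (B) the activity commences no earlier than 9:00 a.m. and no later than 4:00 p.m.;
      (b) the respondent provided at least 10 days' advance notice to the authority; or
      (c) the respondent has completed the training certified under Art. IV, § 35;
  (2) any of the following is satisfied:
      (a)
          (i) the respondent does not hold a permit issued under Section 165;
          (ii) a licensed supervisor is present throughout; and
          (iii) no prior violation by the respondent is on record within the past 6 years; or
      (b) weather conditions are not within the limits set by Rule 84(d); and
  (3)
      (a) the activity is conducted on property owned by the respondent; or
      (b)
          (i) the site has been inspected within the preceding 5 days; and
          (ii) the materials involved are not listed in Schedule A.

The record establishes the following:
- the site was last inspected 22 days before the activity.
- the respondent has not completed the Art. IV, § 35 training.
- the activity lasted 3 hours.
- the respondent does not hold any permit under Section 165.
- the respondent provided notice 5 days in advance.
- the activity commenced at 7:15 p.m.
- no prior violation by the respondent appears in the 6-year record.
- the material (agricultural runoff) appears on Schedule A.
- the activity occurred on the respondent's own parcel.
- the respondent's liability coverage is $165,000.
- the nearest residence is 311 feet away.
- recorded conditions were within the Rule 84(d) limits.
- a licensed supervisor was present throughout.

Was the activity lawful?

Yes — lawful.

(i) coverage ≥ $75,000 — satisfied.
(A) no residence in 200 ft — satisfied.
(B) start within hours — not met.
(ii): T OR F → true.
(a) = T AND T = true.
(b) ≥10 days' notice — not met.
(c) training certified — not met.
So (1) is satisfied (T OR F OR F).
(i) not (holds permit) — holds.
(ii) supervisor present — holds.
(iii) no prior violation — satisfied.
(a): T AND T AND T → true.
(b) not (weather ok) — not met.
So (2) is satisfied (T OR F).
(a) own property — holds.
(i) site inspected — not met.
(ii) not (Schedule A material) — not satisfied.
(b) = F AND F = false.
(3): T OR F → true.
So Overall is satisfied (T AND T AND T).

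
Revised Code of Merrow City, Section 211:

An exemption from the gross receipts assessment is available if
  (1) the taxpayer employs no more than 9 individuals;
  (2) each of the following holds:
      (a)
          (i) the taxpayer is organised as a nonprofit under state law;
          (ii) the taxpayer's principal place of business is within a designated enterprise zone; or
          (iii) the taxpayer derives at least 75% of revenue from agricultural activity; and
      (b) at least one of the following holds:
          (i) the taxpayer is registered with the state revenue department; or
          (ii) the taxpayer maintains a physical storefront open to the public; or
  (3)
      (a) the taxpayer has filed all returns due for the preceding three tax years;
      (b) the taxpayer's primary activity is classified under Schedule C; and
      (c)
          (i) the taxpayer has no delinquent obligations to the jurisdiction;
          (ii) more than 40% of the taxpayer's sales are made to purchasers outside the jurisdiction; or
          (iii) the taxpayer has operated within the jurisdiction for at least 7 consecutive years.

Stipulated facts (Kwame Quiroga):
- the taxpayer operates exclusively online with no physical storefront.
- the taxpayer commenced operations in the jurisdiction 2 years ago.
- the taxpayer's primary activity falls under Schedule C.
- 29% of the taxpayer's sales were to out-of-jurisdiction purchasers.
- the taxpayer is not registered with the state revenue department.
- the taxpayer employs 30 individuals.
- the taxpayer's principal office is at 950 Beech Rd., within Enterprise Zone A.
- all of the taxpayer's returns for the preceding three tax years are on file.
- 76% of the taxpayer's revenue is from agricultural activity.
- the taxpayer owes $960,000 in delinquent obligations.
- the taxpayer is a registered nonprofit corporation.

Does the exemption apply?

No — not exempt.

(1) ≤ 9 employees — not met.
(i) nonprofit — satisfied.
(ii) in enterprise zone — met.
(iii) ≥75% agricultural — satisfied.
(a) = T OR T OR T = true.
(i) state-registered — fails.
(ii) has storefront — fails.
(b): F OR F → false.
(2): T AND F → false.
(a) returns current — met.
(b) Schedule C activity — holds.
(i) no delinquency — not satisfied.
(ii) >40% out-of-jur. sales — not satisfied.
(iii) ≥ 7 yrs in jurisdiction — not satisfied.
(c) = F OR F OR F = false.
(3): T AND T AND F → false.
Overall = F OR F OR F = false.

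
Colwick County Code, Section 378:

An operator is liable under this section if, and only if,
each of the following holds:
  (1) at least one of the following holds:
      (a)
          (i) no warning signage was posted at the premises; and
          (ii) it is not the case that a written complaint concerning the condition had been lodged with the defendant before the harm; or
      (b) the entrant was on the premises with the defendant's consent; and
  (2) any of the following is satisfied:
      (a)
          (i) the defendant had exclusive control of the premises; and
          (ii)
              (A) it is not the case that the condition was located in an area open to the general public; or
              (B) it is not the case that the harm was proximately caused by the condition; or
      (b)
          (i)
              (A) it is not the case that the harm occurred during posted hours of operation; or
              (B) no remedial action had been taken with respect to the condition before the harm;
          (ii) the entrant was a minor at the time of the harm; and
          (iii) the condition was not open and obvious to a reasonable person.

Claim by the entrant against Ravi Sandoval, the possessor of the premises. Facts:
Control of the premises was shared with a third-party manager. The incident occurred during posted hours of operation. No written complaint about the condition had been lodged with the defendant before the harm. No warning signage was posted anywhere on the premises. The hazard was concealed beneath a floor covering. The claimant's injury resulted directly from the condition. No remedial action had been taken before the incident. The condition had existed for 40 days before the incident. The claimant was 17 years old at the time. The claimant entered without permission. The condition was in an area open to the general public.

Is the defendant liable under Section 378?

(i) no signage posted — met.
(ii) not (complaint lodged) — met.
(a): T AND T → true.
(b) consent to enter — fails.
(1): T OR F → true.
(i) exclusive control — not met.
(A) not (public area) — not met.
(B) not (proximate cause) — not satisfied.
(ii) = F OR F = false.
(a) = F AND F = false.
(A) not (during posted hours) — fails.
(B) no remedial action — met.
(i): F OR T → true.
(ii) entrant a minor — met.
(iii) not open/obvious — satisfied.
So (b) is satisfied (T AND T AND T).
(2): F OR T → true.
Overall = T AND T = true.

Yes — liable.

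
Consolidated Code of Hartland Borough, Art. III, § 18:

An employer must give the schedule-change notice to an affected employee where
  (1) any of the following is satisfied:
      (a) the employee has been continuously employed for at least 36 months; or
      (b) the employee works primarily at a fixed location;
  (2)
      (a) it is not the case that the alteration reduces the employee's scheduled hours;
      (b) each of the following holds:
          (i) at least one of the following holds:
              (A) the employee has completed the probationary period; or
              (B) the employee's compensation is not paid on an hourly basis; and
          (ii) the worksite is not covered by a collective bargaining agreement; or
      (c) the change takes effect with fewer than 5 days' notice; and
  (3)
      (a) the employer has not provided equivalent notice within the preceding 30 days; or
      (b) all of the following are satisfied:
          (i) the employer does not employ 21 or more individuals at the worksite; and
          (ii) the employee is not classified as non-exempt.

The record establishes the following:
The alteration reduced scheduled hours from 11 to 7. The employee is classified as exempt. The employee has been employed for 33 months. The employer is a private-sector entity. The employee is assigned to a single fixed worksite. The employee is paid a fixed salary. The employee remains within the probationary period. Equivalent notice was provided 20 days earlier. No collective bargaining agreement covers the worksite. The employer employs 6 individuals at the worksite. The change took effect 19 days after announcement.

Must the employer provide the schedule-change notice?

Yes — required.

(a) tenure ≥ 36 mo. — not satisfied.
(b) fixed location — met.
So (1) is satisfied (F OR T).
(a) not (hours reduced) — not met.
(A) past probation — not satisfied.
(B) not (hourly-paid) — met.
(i) = F OR T = true.
(ii) no CBA — satisfied.
So (b) is satisfied (T AND T).
(c) < 5 days' notice — fails.
So (2) is satisfied (F OR T OR F).
(a) no recent notice — not satisfied.
(i) not (≥ 21 at site) — satisfied.
(ii) not (non-exempt) — met.
So (b) is satisfied (T AND T).
(3): F OR T → true.
So Overall is satisfied (T AND T AND T).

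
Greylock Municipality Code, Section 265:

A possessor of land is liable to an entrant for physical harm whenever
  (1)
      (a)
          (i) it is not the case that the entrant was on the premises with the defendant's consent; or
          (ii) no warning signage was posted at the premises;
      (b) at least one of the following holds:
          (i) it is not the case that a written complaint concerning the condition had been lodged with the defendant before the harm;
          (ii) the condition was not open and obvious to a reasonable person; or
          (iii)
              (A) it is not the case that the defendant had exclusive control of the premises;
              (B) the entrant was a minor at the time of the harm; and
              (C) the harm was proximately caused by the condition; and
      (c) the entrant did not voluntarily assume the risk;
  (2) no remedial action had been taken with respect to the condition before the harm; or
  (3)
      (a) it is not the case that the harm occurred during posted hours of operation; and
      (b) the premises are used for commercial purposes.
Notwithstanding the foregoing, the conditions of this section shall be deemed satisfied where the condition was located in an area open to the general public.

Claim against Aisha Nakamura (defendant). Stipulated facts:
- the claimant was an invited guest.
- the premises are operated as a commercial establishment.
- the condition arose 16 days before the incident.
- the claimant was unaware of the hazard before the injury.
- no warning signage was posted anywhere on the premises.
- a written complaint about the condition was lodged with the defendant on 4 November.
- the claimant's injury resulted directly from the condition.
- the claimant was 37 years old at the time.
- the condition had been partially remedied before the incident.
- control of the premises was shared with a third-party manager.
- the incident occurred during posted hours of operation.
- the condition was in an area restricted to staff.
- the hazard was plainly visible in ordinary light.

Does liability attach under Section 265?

(i) not (consent to enter) — not satisfied.
(ii) no signage posted — satisfied.
(a) = F OR T = true.
(i) not (complaint lodged) — not met.
(ii) not open/obvious — not satisfied.
(A) not (exclusive control) — holds.
(B) entrant a minor — not satisfied.
(C) proximate cause — met.
(iii): T AND F AND T → false.
(b) = F OR F OR F = false.
(c) no assumed risk — holds.
(1): T AND F AND T → false.
(2) no remedial action — not satisfied.
(a) not (during posted hours) — not satisfied.
(b) commercial use — holds.
So (3) is not satisfied (F AND T).
So Overall is not satisfied (F OR F OR F).
Exception (public area) — not satisfied.
Result: main false OR exception false → false.

No — not liable.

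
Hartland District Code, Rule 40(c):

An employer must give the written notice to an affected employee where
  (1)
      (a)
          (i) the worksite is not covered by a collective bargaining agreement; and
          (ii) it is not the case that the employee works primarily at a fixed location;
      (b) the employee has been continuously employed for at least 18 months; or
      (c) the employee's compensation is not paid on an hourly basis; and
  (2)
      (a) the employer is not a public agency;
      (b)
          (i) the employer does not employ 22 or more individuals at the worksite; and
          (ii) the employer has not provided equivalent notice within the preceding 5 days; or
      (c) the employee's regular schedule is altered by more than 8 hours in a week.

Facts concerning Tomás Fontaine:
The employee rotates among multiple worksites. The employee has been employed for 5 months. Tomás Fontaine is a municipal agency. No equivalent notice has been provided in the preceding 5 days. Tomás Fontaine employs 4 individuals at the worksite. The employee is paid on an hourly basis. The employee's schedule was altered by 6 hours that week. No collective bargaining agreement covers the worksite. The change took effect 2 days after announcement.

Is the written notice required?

Yes — required.

(i) no CBA — met.
(ii) not (fixed location) — satisfied.
(a): T AND T → true.
(b) tenure ≥ 18 mo. — not satisfied.
(c) not (hourly-paid) — not met.
(1): T OR F OR F → true.
(a) not (public agency) — not met.
(i) not (≥ 22 at site) — met.
(ii) no recent notice — met.
(b): T AND T → true.
(c) schedule shift > 8h — not met.
(2) = F OR T OR F = true.
So Overall is satisfied (T AND T).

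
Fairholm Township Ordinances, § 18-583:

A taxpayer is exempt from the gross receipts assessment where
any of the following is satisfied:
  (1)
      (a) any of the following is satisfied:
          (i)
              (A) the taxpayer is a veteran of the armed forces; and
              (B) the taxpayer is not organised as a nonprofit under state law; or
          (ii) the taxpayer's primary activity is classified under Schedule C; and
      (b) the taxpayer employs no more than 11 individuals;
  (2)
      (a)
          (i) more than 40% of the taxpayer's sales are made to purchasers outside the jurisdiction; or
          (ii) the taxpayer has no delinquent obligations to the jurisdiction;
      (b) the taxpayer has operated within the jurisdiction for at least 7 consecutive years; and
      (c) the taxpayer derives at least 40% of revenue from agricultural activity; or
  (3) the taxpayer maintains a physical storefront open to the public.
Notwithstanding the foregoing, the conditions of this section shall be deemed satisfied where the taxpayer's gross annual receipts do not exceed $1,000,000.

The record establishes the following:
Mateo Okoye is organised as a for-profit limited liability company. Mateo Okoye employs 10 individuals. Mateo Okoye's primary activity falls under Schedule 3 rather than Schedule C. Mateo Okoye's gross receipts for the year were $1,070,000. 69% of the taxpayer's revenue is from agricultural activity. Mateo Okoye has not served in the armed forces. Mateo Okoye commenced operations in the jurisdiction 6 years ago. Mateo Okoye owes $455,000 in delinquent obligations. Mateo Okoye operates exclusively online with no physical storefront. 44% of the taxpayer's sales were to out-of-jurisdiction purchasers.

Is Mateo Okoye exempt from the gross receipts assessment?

No — not exempt.

(A) veteran — fails.
(B) not (nonprofit) — satisfied.
(i) = F AND T = false.
(ii) Schedule C activity — not satisfied.
(a) = F OR F = false.
(b) ≤ 11 employees — satisfied.
(1): F AND T → false.
(i) >40% out-of-jur. sales — holds.
(ii) no delinquency — not met.
(a): T OR F → true.
(b) ≥ 7 yrs in jurisdiction — not satisfied.
(c) ≥40% agricultural — holds.
(2) = T AND F AND T = false.
(3) has storefront — not satisfied.
Overall: F OR F OR F → false.
Exception (receipts ≤ $1,000,000) — not satisfied.
Result: main false OR exception false → false.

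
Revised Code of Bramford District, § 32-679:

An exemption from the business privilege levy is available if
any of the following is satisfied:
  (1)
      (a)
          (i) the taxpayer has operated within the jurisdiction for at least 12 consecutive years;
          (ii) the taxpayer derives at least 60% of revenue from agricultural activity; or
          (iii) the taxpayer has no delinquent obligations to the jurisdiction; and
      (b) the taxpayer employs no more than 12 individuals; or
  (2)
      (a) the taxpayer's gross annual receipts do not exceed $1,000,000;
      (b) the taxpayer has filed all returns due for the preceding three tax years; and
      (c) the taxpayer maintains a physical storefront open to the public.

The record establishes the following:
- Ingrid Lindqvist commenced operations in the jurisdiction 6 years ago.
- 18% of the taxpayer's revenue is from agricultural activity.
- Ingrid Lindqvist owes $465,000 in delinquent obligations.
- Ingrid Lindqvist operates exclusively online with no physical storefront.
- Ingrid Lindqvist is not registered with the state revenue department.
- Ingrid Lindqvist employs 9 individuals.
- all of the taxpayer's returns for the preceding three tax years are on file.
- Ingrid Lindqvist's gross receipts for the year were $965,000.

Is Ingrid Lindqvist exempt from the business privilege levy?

No — not exempt.

(i) ≥ 12 yrs in jurisdiction — not satisfied.
(ii) ≥60% agricultural — fails.
(iii) no delinquency — not satisfied.
(a): F OR F OR F → false.
(b) ≤ 12 employees — met.
(1): F AND T → false.
(a) receipts ≤ $1,000,000 — met.
(b) returns current — satisfied.
(c) has storefront — fails.
(2) = T AND T AND F = false.
Overall = F OR F = false.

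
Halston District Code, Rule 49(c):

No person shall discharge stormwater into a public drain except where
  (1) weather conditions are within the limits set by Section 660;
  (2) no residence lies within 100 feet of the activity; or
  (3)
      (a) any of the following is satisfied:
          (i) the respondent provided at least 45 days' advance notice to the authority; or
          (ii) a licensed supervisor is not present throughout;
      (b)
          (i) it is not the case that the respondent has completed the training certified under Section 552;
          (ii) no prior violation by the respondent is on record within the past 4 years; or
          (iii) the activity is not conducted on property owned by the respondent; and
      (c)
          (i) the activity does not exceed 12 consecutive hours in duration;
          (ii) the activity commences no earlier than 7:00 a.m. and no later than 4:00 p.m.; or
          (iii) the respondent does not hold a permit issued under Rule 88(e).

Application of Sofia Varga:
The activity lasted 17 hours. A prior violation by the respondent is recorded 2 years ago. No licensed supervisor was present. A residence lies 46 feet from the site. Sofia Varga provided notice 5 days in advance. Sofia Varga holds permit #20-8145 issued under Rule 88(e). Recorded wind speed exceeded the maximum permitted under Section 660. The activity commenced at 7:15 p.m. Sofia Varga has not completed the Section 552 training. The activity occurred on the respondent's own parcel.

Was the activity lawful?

No — unlawful.

(1) weather ok — fails.
(2) no residence in 100 ft — not satisfied.
(i) ≥45 days' notice — fails.
(ii) not (supervisor present) — met.
So (a) is satisfied (F OR T).
(i) not (training certified) — met.
(ii) no prior violation — fails.
(iii) not (own property) — not met.
(b): T OR F OR F → true.
(i) ≤ 12 hrs duration — not met.
(ii) start within hours — not satisfied.
(iii) not (holds permit) — not met.
(c): F OR F OR F → false.
(3): T AND T AND F → false.
Overall = F OR F OR F = false.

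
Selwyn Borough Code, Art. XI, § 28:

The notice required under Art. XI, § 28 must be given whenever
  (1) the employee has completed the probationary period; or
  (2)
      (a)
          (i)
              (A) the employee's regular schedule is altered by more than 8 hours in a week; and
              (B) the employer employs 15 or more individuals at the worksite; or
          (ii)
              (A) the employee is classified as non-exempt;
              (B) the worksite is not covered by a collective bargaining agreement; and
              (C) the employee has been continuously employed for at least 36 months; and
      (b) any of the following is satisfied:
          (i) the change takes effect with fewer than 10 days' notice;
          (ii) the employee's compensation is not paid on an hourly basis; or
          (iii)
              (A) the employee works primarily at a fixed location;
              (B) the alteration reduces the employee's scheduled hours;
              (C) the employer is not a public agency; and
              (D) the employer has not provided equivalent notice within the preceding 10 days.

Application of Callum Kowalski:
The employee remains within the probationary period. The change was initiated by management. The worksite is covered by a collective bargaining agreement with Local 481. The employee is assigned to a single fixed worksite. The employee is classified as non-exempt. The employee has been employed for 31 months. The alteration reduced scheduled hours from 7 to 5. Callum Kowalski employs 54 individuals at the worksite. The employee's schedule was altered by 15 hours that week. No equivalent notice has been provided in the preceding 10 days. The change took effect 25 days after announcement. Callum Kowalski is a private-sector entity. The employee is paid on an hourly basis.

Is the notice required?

Yes — required.

(1) past probation — fails.
(A) schedule shift > 8h — met.
(B) ≥ 15 at site — holds.
So (i) is satisfied (T AND T).
(A) non-exempt — satisfied.
(B) no CBA — fails.
(C) tenure ≥ 36 mo. — not met.
(ii): T AND F AND F → false.
(a) = T OR F = true.
(i) < 10 days' notice — not met.
(ii) not (hourly-paid) — fails.
(A) fixed location — holds.
(B) hours reduced — satisfied.
(C) not (public agency) — satisfied.
(D) no recent notice — satisfied.
(iii): T AND T AND T AND T → true.
(b): F OR F OR T → true.
(2): T AND T → true.
So Overall is satisfied (F OR T).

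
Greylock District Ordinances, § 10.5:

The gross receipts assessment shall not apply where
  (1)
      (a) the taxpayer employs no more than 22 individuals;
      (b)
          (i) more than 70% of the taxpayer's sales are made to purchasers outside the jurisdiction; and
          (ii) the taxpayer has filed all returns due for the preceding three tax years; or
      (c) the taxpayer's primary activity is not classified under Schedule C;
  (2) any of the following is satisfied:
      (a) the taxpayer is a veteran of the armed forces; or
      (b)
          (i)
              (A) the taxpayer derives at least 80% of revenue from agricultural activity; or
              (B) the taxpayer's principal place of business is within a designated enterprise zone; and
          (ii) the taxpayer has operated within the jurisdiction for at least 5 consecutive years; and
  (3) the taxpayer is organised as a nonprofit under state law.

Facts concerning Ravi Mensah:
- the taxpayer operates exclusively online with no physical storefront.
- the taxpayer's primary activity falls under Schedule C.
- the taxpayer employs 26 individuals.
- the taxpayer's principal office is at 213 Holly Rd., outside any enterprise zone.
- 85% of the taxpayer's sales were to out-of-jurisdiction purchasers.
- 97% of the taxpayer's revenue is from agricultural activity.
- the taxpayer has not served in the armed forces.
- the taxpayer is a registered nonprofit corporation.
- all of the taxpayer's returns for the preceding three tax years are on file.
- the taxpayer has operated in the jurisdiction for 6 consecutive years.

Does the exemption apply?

Yes — exempt.

(a) ≤ 22 employees — not satisfied.
(i) >70% out-of-jur. sales — met.
(ii) returns current — met.
(b): T AND T → true.
(c) not (Schedule C activity) — fails.
So (1) is satisfied (F OR T OR F).
(a) veteran — not met.
(A) ≥80% agricultural — holds.
(B) in enterprise zone — not satisfied.
So (i) is satisfied (T OR F).
(ii) ≥ 5 yrs in jurisdiction — satisfied.
So (b) is satisfied (T AND T).
So (2) is satisfied (F OR T).
(3) nonprofit — met.
Overall: T AND T AND T → true.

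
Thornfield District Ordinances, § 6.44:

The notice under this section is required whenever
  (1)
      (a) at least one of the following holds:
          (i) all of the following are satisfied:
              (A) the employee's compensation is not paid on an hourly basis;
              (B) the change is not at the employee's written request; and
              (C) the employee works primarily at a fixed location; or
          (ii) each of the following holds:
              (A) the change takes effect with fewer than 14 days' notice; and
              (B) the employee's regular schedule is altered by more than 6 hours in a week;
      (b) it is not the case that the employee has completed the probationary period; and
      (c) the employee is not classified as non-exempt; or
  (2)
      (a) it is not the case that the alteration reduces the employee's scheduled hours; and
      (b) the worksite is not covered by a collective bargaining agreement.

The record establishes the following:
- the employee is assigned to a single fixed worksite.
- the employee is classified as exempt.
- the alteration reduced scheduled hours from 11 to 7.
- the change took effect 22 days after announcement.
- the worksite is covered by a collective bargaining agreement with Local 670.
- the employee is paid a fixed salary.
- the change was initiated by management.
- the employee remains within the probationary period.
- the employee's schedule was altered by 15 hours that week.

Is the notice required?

(A) not (hourly-paid) — met.
(B) not employee-requested — holds.
(C) fixed location — met.
(i): T AND T AND T → true.
(A) < 14 days' notice — not satisfied.
(B) schedule shift > 6h — satisfied.
(ii) = F AND T = false.
So (a) is satisfied (T OR F).
(b) not (past probation) — holds.
(c) not (non-exempt) — holds.
(1): T AND T AND T → true.
(a) not (hours reduced) — fails.
(b) no CBA — not met.
(2) = F AND F = false.
So Overall is satisfied (T OR F).

Yes — required.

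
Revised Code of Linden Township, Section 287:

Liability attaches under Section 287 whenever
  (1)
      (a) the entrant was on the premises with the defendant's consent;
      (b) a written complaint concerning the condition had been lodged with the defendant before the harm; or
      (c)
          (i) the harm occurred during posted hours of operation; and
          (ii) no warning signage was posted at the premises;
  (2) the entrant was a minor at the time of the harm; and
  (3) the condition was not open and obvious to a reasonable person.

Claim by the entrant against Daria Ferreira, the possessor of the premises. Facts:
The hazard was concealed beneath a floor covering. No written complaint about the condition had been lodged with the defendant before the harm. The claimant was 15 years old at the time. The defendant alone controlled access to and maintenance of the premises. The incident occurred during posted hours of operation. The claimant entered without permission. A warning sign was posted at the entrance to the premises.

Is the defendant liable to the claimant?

(a) consent to enter — not satisfied.
(b) complaint lodged — not satisfied.
(i) during posted hours — satisfied.
(ii) no signage posted — not met.
(c): T AND F → false.
(1): F OR F OR F → false.
(2) entrant a minor — satisfied.
(3) not open/obvious — met.
So Overall is not satisfied (F AND T AND T).

No — not liable.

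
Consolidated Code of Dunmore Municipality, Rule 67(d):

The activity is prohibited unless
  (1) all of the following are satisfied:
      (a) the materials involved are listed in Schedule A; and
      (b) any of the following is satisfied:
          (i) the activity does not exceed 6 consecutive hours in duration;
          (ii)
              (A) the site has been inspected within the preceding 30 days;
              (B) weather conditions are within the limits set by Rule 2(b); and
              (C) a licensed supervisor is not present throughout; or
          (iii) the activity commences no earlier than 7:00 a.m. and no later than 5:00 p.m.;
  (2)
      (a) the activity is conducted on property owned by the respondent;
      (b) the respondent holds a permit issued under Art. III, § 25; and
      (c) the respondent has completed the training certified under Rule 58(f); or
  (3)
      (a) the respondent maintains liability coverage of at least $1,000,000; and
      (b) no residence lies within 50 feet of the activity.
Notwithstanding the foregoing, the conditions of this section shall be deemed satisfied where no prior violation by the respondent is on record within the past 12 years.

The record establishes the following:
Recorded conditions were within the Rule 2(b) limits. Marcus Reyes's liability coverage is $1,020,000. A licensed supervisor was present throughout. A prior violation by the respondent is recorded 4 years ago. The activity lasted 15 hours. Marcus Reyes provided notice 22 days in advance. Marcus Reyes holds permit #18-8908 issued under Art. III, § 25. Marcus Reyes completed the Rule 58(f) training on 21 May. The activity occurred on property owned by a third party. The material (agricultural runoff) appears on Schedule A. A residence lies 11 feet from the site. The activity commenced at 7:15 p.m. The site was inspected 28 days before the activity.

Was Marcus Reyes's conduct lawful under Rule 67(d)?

(a) Schedule A material — holds.
(i) ≤ 6 hrs duration — not met.
(A) site inspected — met.
(B) weather ok — holds.
(C) not (supervisor present) — fails.
So (ii) is not satisfied (T AND T AND F).
(iii) start within hours — fails.
So (b) is not satisfied (F OR F OR F).
So (1) is not satisfied (T AND F).
(a) own property — not satisfied.
(b) holds permit — holds.
(c) training certified — satisfied.
(2) = F AND T AND T = false.
(a) coverage ≥ $1,000,000 — met.
(b) no residence in 50 ft — not satisfied.
So (3) is not satisfied (T AND F).
Overall: F OR F OR F → false.
Exception (no prior violation) — not satisfied.
Result: main false OR exception false → false.

No — unlawful.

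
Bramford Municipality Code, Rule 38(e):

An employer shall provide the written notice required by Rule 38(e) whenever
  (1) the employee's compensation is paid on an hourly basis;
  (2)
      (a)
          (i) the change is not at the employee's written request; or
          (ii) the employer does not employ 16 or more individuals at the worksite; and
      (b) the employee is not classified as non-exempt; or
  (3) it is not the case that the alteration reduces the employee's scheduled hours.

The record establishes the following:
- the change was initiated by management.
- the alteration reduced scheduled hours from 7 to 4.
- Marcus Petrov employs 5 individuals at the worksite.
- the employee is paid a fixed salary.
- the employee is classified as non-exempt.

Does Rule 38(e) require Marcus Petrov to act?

(1) hourly-paid — fails.
(i) not employee-requested — holds.
(ii) not (≥ 16 at site) — satisfied.
(a) = T OR T = true.
(b) not (non-exempt) — not met.
(2): T AND F → false.
(3) not (hours reduced) — not satisfied.
Overall = F OR F OR F = false.

No — not required.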